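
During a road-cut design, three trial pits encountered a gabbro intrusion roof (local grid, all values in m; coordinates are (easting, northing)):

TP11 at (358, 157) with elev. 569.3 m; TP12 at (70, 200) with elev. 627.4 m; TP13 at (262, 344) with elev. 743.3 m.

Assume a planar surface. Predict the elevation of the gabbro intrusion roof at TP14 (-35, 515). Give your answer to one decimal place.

916.6 m

Let the plane be z = a·E + b·N + c.
TP12−TP11: −288a + 43b = 58.1;  TP13−TP11: −96a + 187b = 174.
Solving gives a = −0.06802, b = 0.89556.
Then c = 569.3 − a·358 − b·157 = 453.05.
At (-35, 515): z = 2.4 + 461.2 + 453.05 = 916.6 m.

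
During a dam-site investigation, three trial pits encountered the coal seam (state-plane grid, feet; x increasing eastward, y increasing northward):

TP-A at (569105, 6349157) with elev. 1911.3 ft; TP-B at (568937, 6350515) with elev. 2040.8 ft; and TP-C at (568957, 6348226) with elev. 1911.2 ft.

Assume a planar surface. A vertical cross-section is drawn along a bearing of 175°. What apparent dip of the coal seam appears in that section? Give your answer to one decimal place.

Let the plane be z = a·x + b·y + c.
TP-B−TP-A: −168a + 1358b = 129.5;  TP-C−TP-A: −148a − 931b = −0.1.
Solving gives a = −0.33697, b = 0.05367.
Unit vector along 175° is (sin 175°, cos 175°) = (0.0872, -0.9962).
Slope in that direction = a·(0.0872) + b·(-0.9962) = −0.08284.
Apparent dip = arctan|0.08284| = 4.7° (true dip is 18.8°, so apparent ≤ true as expected).

4.7°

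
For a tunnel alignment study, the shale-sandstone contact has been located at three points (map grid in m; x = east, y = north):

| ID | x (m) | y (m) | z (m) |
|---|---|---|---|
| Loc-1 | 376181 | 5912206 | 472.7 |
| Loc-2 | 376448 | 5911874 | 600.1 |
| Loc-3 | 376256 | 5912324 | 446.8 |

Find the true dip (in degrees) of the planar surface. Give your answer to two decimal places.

Let the plane be z = a·x + b·y + c.
Loc-2−Loc-1: 267a − 332b = 127.4;  Loc-3−Loc-1: 75a + 118b = −25.9.
Solving gives a = 0.11407, b = −0.29200.
Gradient magnitude |∇z| = √(a² + b²) = √(0.01301 + 0.08526) = 0.31349.
True dip = arctan(0.31349) = 17.41°, dipping toward NNW (azimuth ≈ 339°).

17.41°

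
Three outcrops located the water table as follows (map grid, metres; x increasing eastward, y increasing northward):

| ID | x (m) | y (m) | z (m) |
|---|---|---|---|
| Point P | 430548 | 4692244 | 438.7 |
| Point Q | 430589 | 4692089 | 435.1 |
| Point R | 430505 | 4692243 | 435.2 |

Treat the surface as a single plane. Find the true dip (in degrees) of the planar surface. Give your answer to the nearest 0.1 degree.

5.2°

Two edge vectors: Point P→Point Q = (41, -155, -3.6), Point P→Point R = (-43, -1, -3.5).
Normal n = (Point P→Point Q) × (Point P→Point R) = (538.9, 298.3, -6706).
So ∂z/∂x = −n_x/n_z = 0.08036 and ∂z/∂y = −n_y/n_z = 0.04448.
Gradient magnitude |∇z| = √(a² + b²) = √(0.00646 + 0.00198) = 0.09185.
True dip = arctan(0.09185) = 5.2°, dipping toward WSW (azimuth ≈ 241°).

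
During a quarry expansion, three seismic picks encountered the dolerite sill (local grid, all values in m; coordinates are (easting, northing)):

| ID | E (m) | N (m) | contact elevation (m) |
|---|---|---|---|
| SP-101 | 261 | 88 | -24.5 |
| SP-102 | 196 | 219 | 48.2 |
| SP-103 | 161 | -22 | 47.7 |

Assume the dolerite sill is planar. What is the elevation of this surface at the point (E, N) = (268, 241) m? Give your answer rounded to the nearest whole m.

-11 m

Two edge vectors: SP-101→SP-102 = (-65, 131, 72.7), SP-101→SP-103 = (-100, -110, 72.2).
Normal n = (SP-101→SP-102) × (SP-101→SP-103) = (17455.2, -2577, 20250).
So ∂z/∂E = −n_x/n_z = −0.86199 and ∂z/∂N = −n_y/n_z = 0.12726.
Intercept c from SP-101: -24.5 + 224.98 − 11.20 = 189.28.
At (268, 241): z = −231.0 + 30.7 + 189.28 = -11.1 m.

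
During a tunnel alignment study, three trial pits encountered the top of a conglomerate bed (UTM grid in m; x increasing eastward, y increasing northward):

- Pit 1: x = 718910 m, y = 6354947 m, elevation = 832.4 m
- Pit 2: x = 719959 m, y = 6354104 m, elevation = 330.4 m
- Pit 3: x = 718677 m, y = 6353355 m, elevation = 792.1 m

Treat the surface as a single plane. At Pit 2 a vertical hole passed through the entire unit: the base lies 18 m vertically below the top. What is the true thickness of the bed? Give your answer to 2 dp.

Two edge vectors: Pit 1→Pit 2 = (1049, -843, -502), Pit 1→Pit 3 = (-233, -1592, -40.3).
Normal n = (Pit 1→Pit 2) × (Pit 1→Pit 3) = (-765211.1, 159240.7, -1866427).
So ∂z/∂x = −n_x/n_z = −0.40999 and ∂z/∂y = −n_y/n_z = 0.08532.
|∇z| = √(a²+b²) = 0.41877, so dip δ = arctan(0.41877) = 22.72°.
True thickness = vertical thickness × cos δ = 18 × cos 22.72° = 16.60 m.

16.60 m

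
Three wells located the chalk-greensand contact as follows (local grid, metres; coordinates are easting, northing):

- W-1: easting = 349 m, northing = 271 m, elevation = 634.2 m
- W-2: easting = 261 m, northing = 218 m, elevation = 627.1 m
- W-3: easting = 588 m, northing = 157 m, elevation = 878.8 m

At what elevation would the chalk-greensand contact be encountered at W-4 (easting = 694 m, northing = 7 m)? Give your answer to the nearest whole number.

Two edge vectors: W-1→W-2 = (-88, -53, -7.1), W-1→W-3 = (239, -114, 244.6).
Normal n = (W-1→W-2) × (W-1→W-3) = (-13773.2, 19827.9, 22699).
So ∂z/∂easting = −n_x/n_z = 0.60678 and ∂z/∂northing = −n_y/n_z = −0.87351.
Intercept c from W-1: 634.2 − 211.76 + 236.72 = 659.16.
At (694, 7): z = 421.1 − 6.1 + 659.16 = 1074.1 m.

1074 m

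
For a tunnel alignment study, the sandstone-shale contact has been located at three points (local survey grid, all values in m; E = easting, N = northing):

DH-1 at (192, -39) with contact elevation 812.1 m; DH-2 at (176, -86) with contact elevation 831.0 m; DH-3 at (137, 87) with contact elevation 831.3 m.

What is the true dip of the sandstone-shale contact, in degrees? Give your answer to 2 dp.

Let the plane be z = a·E + b·N + c.
DH-2−DH-1: −16a − 47b = 18.9;  DH-3−DH-1: −55a + 126b = 19.2.
Solving gives a = −0.71371, b = −0.15916.
Gradient magnitude |∇z| = √(a² + b²) = √(0.50939 + 0.02533) = 0.73125.
True dip = arctan(0.73125) = 36.18°, dipping toward ENE (azimuth ≈ 077°).

36.18°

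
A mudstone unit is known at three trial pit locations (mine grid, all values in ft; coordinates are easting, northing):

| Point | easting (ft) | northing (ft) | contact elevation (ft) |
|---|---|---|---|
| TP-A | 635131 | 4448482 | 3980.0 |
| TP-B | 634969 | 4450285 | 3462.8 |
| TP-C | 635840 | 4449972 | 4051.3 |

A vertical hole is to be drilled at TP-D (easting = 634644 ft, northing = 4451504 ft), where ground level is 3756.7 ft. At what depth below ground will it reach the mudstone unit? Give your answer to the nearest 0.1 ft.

Two edge vectors: TP-A→TP-B = (-162, 1803, -517.2), TP-A→TP-C = (709, 1490, 71.3).
Normal n = (TP-A→TP-B) × (TP-A→TP-C) = (899181.9, -355144.2, -1519707).
So ∂z/∂easting = −n_x/n_z = 0.591681094 and ∂z/∂northing = −n_y/n_z = −0.233692547.
Intercept c from TP-A: 3980 − 375795.00 + 1039577.09 = 667762.09.
At (634644, 4451504): z_contact = 375506.86 − 1040283.31 + 667762.09 = 2985.63 ft.
Depth below ground = 3756.7 − 2985.63 = 771.1 ft.

771.1 ft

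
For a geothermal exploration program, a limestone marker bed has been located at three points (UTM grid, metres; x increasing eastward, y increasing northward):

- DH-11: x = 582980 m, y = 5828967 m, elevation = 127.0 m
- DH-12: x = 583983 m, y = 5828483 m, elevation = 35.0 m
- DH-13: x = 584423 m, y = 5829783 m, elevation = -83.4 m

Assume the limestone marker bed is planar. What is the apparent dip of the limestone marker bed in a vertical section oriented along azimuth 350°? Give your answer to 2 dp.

1.75°

Let the plane be z = a·x + b·y + c.
DH-12−DH-11: 1003a − 484b = −92;  DH-13−DH-11: 1443a + 816b = −210.4.
Solving gives a = −0.11663, b = −0.05160.
Unit vector along 350° is (sin 350°, cos 350°) = (-0.1736, 0.9848).
Slope in that direction = a·(-0.1736) + b·(0.9848) = −0.03057.
Apparent dip = arctan|0.03057| = 1.75° (true dip is 7.3°, so apparent ≤ true as expected).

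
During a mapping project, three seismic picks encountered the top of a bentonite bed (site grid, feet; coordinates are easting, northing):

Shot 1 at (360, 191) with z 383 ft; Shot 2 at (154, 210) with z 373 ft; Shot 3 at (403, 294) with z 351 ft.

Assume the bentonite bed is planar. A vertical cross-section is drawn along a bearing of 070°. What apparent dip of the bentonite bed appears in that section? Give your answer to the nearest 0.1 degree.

Let the plane be z = a·easting + b·northing + c.
Shot 2−Shot 1: −206a + 19b = −10;  Shot 3−Shot 1: 43a + 103b = −32.
Solving gives a = 0.01915, b = −0.31867.
Unit vector along 070° is (sin 70°, cos 70°) = (0.9397, 0.3420).
Slope in that direction = a·(0.9397) + b·(0.3420) = −0.09100.
Apparent dip = arctan|0.09100| = 5.2° (true dip is 17.7°, so apparent ≤ true as expected).

5.2°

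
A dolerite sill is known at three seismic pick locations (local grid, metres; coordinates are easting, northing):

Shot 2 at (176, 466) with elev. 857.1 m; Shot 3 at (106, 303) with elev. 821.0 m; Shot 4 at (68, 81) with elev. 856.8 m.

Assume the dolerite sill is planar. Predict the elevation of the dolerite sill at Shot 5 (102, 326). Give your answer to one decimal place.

Two edge vectors: Shot 2→Shot 3 = (-70, -163, -36.1), Shot 2→Shot 4 = (-108, -385, -0.3).
Normal n = (Shot 2→Shot 3) × (Shot 2→Shot 4) = (-13849.6, 3877.8, 9346).
So ∂z/∂easting = −n_x/n_z = 1.48187 and ∂z/∂northing = −n_y/n_z = −0.41492.
Intercept c from Shot 2: 857.1 − 260.81 + 193.35 = 789.64.
At (102, 326): z = 151.2 − 135.3 + 789.64 = 805.5 m.

805.5 m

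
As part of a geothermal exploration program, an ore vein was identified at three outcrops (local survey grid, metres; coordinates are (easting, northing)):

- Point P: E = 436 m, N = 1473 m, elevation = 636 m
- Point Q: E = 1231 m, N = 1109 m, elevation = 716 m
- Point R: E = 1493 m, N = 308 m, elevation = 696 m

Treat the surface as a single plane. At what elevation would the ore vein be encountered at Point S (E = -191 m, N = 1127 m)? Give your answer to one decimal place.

Two edge vectors: Point P→Point Q = (795, -364, 80), Point P→Point R = (1057, -1165, 60).
Normal n = (Point P→Point Q) × (Point P→Point R) = (71360, 36860, -541427).
So ∂z/∂E = −n_x/n_z = 0.131800 and ∂z/∂N = −n_y/n_z = 0.068079.
Intercept c from Point P: 636 − 57.46 − 100.28 = 478.25.
At (-191, 1127): z = −25.2 + 76.7 + 478.25 = 529.8 m.

529.8 m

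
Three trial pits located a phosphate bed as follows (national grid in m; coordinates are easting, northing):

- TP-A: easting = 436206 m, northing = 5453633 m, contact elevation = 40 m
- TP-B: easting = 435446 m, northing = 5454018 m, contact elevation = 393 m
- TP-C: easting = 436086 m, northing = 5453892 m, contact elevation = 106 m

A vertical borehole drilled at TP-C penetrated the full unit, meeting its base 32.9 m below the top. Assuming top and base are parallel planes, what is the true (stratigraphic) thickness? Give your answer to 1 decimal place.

Let the plane be z = a·easting + b·northing + c.
TP-B−TP-A: −760a + 385b = 353;  TP-C−TP-A: −120a + 259b = 66.
Solving gives a = −0.43824, b = 0.05178.
|∇z| = √(a²+b²) = 0.44129, so dip δ = arctan(0.44129) = 23.81°.
True thickness = vertical thickness × cos δ = 32.9 × cos 23.81° = 30.1 m.

30.1 m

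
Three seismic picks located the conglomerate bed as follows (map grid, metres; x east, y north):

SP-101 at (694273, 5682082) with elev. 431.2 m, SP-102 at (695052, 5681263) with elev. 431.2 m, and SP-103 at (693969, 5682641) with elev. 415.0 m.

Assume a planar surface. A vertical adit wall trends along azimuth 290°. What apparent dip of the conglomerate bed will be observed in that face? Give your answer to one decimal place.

Let the plane be z = a·x + b·y + c.
SP-102−SP-101: 779a − 819b = 0;  SP-103−SP-101: −304a + 559b = −16.2.
Solving gives a = −0.07115, b = −0.06767.
Unit vector along 290° is (sin 290°, cos 290°) = (-0.9397, 0.3420).
Slope in that direction = a·(-0.9397) + b·(0.3420) = 0.04371.
Apparent dip = arctan|0.04371| = 2.5° (true dip is 5.6°, so apparent ≤ true as expected).

2.5°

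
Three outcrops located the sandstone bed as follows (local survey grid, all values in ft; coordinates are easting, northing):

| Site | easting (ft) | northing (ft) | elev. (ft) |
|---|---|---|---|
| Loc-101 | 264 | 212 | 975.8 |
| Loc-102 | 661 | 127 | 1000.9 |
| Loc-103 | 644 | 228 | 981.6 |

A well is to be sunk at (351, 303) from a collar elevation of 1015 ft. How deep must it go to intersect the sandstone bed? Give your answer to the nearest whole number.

Let the plane be z = a·easting + b·northing + c.
Loc-102−Loc-101: 397a − 85b = 25.1;  Loc-103−Loc-101: 380a + 16b = 5.8.
Solving gives a = 0.02314, b = −0.18719.
Then c = 975.8 − a·264 − b·212 = 1009.37.
At (351, 303): z_contact = 8.1 − 56.7 + 1009.37 = 960.8 ft.
Depth below ground = 1015 − 960.8 = 54 ft.

54 ft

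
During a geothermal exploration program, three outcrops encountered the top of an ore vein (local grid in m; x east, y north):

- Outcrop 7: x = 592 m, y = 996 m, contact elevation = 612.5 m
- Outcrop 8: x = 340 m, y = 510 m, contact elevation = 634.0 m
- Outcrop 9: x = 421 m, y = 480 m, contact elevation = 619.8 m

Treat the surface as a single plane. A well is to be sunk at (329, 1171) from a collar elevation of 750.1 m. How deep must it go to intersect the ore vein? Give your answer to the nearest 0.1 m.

Let the plane be z = a·x + b·y + c.
Outcrop 8−Outcrop 7: −252a − 486b = 21.5;  Outcrop 9−Outcrop 7: −171a − 516b = 7.3.
Solving gives a = −0.160811, b = 0.039145.
Then c = 612.5 − a·592 − b·996 = 668.71.
At (329, 1171): z_contact = −52.91 + 45.84 + 668.71 = 661.64 m.
Depth below ground = 750.1 − 661.64 = 88.5 m.

88.5 m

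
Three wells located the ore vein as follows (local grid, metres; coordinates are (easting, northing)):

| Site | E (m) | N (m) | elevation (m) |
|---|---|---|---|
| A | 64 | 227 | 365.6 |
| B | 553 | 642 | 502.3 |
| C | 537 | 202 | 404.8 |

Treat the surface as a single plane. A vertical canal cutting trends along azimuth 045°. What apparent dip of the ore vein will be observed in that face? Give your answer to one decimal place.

12.5°

Two edge vectors: A→B = (489, 415, 136.7), A→C = (473, -25, 39.2).
Normal n = (A→B) × (A→C) = (19685.5, 45490.3, -208520).
So ∂z/∂E = −n_x/n_z = 0.09441 and ∂z/∂N = −n_y/n_z = 0.21816.
Unit vector along 045° is (sin 45°, cos 45°) = (0.7071, 0.7071).
Slope in that direction = a·(0.7071) + b·(0.7071) = 0.22102.
Apparent dip = arctan|0.22102| = 12.5° (true dip is 13.4°, so apparent ≤ true as expected).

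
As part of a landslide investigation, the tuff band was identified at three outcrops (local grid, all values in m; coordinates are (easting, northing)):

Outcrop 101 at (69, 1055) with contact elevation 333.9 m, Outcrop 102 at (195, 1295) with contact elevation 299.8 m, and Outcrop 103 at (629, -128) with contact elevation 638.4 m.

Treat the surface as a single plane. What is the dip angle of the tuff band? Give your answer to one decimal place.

Two edge vectors: Outcrop 101→Outcrop 102 = (126, 240, -34.1), Outcrop 101→Outcrop 103 = (560, -1183, 304.5).
Normal n = (Outcrop 101→Outcrop 102) × (Outcrop 101→Outcrop 103) = (32739.7, -57463, -283458).
So ∂z/∂E = −n_x/n_z = 0.11550 and ∂z/∂N = −n_y/n_z = −0.20272.
Gradient magnitude |∇z| = √(a² + b²) = √(0.01334 + 0.04110) = 0.23332.
True dip = arctan(0.23332) = 13.1°, dipping toward NNW (azimuth ≈ 330°).

13.1°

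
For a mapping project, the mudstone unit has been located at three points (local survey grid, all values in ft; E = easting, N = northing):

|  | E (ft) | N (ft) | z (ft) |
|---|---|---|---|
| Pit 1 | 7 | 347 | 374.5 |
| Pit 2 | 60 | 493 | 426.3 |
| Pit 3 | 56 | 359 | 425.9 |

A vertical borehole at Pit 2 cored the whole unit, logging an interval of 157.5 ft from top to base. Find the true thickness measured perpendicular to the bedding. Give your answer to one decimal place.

Two edge vectors: Pit 1→Pit 2 = (53, 146, 51.8), Pit 1→Pit 3 = (49, 12, 51.4).
Normal n = (Pit 1→Pit 2) × (Pit 1→Pit 3) = (6882.8, -186, -6518).
So ∂z/∂E = −n_x/n_z = 1.05597 and ∂z/∂N = −n_y/n_z = −0.02854.
|∇z| = √(a²+b²) = 1.05635, so dip δ = arctan(1.05635) = 46.57°.
True thickness = vertical thickness × cos δ = 157.5 × cos 46.57° = 108.3 ft.

108.3 ft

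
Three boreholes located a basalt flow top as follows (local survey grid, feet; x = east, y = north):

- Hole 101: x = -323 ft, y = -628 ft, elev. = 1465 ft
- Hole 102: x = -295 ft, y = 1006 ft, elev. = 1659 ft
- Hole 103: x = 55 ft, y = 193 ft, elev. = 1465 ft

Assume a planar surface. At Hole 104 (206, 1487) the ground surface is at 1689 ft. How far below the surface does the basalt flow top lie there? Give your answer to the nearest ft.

Two edge vectors: Hole 101→Hole 102 = (28, 1634, 194), Hole 101→Hole 103 = (378, 821, 0).
Normal n = (Hole 101→Hole 102) × (Hole 101→Hole 103) = (-159274, 73332, -594664).
So ∂z/∂x = −n_x/n_z = −0.26784 and ∂z/∂y = −n_y/n_z = 0.12332.
Intercept c from Hole 101: 1465 − 86.51 + 77.44 = 1455.93.
At (206, 1487): z_contact = −55.2 + 183.4 + 1455.93 = 1584.1 ft.
Depth below ground = 1689 − 1584.1 = 105 ft.

105 ft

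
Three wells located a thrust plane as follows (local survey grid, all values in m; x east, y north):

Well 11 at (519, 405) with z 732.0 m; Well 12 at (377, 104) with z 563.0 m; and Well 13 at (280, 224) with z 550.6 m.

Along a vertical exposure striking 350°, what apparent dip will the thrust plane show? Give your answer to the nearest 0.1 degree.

12.5°

Two edge vectors: Well 11→Well 12 = (-142, -301, -169), Well 11→Well 13 = (-239, -181, -181.4).
Normal n = (Well 11→Well 12) × (Well 11→Well 13) = (24012.4, 14632.2, -46237).
So ∂z/∂x = −n_x/n_z = 0.51933 and ∂z/∂y = −n_y/n_z = 0.31646.
Unit vector along 350° is (sin 350°, cos 350°) = (-0.1736, 0.9848).
Slope in that direction = a·(-0.1736) + b·(0.9848) = 0.22147.
Apparent dip = arctan|0.22147| = 12.5° (true dip is 31.3°, so apparent ≤ true as expected).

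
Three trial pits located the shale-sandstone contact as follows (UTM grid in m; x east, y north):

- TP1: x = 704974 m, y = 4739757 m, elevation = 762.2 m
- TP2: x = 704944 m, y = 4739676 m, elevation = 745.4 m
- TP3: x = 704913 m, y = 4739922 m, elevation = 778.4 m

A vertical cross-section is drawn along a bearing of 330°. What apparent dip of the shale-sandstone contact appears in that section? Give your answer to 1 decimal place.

Two edge vectors: TP1→TP2 = (-30, -81, -16.8), TP1→TP3 = (-61, 165, 16.2).
Normal n = (TP1→TP2) × (TP1→TP3) = (1459.8, 1510.8, -9891).
So ∂z/∂x = −n_x/n_z = 0.14759 and ∂z/∂y = −n_y/n_z = 0.15274.
Unit vector along 330° is (sin 330°, cos 330°) = (-0.5000, 0.8660).
Slope in that direction = a·(-0.5000) + b·(0.8660) = 0.05849.
Apparent dip = arctan|0.05849| = 3.3° (true dip is 12.0°, so apparent ≤ true as expected).

3.3°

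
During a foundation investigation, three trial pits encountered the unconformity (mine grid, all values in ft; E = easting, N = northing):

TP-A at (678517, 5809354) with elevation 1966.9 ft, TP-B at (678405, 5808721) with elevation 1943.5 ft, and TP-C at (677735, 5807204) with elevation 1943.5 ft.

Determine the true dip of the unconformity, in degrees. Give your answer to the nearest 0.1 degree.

8.7°

Two edge vectors: TP-A→TP-B = (-112, -633, -23.4), TP-A→TP-C = (-782, -2150, -23.4).
Normal n = (TP-A→TP-B) × (TP-A→TP-C) = (-35497.8, 15678, -254206).
So ∂z/∂E = −n_x/n_z = −0.13964 and ∂z/∂N = −n_y/n_z = 0.06167.
Gradient magnitude |∇z| = √(a² + b²) = √(0.01950 + 0.00380) = 0.15266.
True dip = arctan(0.15266) = 8.7°, dipping toward ESE (azimuth ≈ 114°).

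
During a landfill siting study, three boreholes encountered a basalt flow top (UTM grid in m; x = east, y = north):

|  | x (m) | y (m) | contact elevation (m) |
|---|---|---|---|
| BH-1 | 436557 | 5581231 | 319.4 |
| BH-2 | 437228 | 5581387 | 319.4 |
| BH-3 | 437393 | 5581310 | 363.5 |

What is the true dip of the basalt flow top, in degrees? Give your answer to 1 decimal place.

21.4°

Let the plane be z = a·x + b·y + c.
BH-2−BH-1: 671a + 156b = 0;  BH-3−BH-1: 836a + 79b = 44.1.
Solving gives a = 0.08888, b = −0.38228.
Gradient magnitude |∇z| = √(a² + b²) = √(0.00790 + 0.14614) = 0.39247.
True dip = arctan(0.39247) = 21.4°, dipping toward NNW (azimuth ≈ 347°).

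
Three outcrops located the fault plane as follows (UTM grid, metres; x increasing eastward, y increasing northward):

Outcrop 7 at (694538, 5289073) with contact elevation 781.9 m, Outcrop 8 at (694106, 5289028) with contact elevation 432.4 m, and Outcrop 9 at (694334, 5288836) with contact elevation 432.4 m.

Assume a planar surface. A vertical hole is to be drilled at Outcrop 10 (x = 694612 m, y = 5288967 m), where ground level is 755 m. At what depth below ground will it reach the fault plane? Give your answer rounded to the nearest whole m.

Let the plane be z = a·x + b·y + c.
Outcrop 8−Outcrop 7: −432a − 45b = −349.5;  Outcrop 9−Outcrop 7: −204a − 237b = −349.5.
Solving gives a = 0.71996910, b = 0.85496331.
Then c = 781.9 − a·694538 − b·5289073 = −5021227.34.
At (694612, 5288967): z_contact = 500099.2 + 4521872.7 − 5021227.34 = 744.6 m.
Depth below ground = 755 − 744.6 = 10 m.

10 m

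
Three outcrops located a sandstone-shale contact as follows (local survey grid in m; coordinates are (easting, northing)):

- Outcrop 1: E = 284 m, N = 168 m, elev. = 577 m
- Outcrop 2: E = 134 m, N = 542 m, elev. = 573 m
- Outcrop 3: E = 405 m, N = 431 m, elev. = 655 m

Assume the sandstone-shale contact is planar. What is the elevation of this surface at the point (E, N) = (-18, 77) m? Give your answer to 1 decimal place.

457.2 m

Two edge vectors: Outcrop 1→Outcrop 2 = (-150, 374, -4), Outcrop 1→Outcrop 3 = (121, 263, 78).
Normal n = (Outcrop 1→Outcrop 2) × (Outcrop 1→Outcrop 3) = (30224, 11216, -84704).
So ∂z/∂E = −n_x/n_z = 0.35682 and ∂z/∂N = −n_y/n_z = 0.13241.
Intercept c from Outcrop 1: 577 − 101.34 − 22.25 = 453.42.
At (-18, 77): z = −6.4 + 10.2 + 453.42 = 457.2 m.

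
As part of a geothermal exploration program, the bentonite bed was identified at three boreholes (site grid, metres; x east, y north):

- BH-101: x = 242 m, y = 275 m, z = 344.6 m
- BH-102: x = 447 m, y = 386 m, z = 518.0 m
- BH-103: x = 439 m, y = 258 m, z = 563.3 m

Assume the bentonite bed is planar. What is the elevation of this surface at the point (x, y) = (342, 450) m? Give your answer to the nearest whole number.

Let the plane be z = a·x + b·y + c.
BH-102−BH-101: 205a + 111b = 173.4;  BH-103−BH-101: 197a − 17b = 218.7.
Solving gives a = 1.07382, b = −0.42102.
Then c = 344.6 − a·242 − b·275 = 200.52.
At (342, 450): z = 367.2 − 189.5 + 200.52 = 378.3 m.

378 m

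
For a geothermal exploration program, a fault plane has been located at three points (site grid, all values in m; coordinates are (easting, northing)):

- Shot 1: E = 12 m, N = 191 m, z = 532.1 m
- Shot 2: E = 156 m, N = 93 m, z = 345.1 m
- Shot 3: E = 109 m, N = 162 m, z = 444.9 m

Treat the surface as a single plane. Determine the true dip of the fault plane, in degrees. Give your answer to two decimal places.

50.20°

Let the plane be z = a·E + b·N + c.
Shot 2−Shot 1: 144a − 98b = −187;  Shot 3−Shot 1: 97a − 29b = −87.2.
Solving gives a = −0.58585, b = 1.04732.
Gradient magnitude |∇z| = √(a² + b²) = √(0.34322 + 1.09687) = 1.20004.
True dip = arctan(1.20004) = 50.20°, dipping toward SSE (azimuth ≈ 151°).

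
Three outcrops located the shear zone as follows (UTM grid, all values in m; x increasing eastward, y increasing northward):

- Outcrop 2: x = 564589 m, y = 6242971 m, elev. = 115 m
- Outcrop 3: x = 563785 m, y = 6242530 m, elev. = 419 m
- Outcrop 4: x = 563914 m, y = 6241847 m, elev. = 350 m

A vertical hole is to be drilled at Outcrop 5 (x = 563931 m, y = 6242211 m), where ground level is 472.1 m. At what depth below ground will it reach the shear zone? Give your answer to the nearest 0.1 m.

Let the plane be z = a·x + b·y + c.
Outcrop 3−Outcrop 2: −804a − 441b = 304;  Outcrop 4−Outcrop 2: −675a − 1124b = 235.
Solving gives a = −0.392826321, b = 0.026830753.
Then c = 115 − a·564589 − b·6242971 = 54396.80.
At (563931, 6242211): z_contact = −221526.94 + 167483.22 + 54396.80 = 353.09 m.
Depth below ground = 472.1 − 353.09 = 119.0 m.

119.0 m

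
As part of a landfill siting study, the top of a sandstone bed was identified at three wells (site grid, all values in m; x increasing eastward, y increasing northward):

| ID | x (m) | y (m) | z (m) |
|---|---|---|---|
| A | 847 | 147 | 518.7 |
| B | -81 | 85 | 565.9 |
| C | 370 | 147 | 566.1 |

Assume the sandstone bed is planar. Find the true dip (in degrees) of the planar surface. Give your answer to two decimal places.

Two edge vectors: A→B = (-928, -62, 47.2), A→C = (-477, 0, 47.4).
Normal n = (A→B) × (A→C) = (-2938.8, 21472.8, -29574).
So ∂z/∂x = −n_x/n_z = −0.09937 and ∂z/∂y = −n_y/n_z = 0.72607.
Gradient magnitude |∇z| = √(a² + b²) = √(0.00987 + 0.52718) = 0.73284.
True dip = arctan(0.73284) = 36.24°, dipping toward S (azimuth ≈ 172°).

36.24°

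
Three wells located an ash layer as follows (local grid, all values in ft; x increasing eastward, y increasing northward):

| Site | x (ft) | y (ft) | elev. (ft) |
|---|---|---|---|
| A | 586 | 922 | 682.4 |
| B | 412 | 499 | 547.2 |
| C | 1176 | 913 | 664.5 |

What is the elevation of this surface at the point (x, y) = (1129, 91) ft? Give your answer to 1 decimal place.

Two edge vectors: A→B = (-174, -423, -135.2), A→C = (590, -9, -17.9).
Normal n = (A→B) × (A→C) = (6354.9, -82882.6, 251136).
So ∂z/∂x = −n_x/n_z = −0.025305 and ∂z/∂y = −n_y/n_z = 0.330031.
Intercept c from A: 682.4 + 14.83 − 304.29 = 392.94.
At (1129, 91): z = −28.6 + 30.0 + 392.94 = 394.4 ft.

394.4 ft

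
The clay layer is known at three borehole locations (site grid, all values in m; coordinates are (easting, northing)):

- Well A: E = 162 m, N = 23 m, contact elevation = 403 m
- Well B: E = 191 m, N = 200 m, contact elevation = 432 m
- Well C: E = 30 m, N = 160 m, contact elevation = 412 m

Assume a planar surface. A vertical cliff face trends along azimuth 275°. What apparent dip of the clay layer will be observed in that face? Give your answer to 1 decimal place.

4.2°

Let the plane be z = a·E + b·N + c.
Well B−Well A: 29a + 177b = 29;  Well C−Well A: −132a + 137b = 9.
Solving gives a = 0.08706, b = 0.14958.
Unit vector along 275° is (sin 275°, cos 275°) = (-0.9962, 0.0872).
Slope in that direction = a·(-0.9962) + b·(0.0872) = −0.07369.
Apparent dip = arctan|0.07369| = 4.2° (true dip is 9.8°, so apparent ≤ true as expected).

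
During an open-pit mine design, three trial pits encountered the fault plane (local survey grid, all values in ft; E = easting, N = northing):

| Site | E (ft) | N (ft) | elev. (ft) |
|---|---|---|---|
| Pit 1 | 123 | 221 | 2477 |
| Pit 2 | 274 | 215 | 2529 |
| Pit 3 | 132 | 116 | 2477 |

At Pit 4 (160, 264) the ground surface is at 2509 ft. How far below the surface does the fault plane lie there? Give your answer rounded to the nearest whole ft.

Let the plane be z = a·E + b·N + c.
Pit 2−Pit 1: 151a − 6b = 52;  Pit 3−Pit 1: 9a − 105b = 0.
Solving gives a = 0.34555, b = 0.02962.
Then c = 2477 − a·123 − b·221 = 2427.95.
At (160, 264): z_contact = 55.3 + 7.8 + 2427.95 = 2491.1 ft.
Depth below ground = 2509 − 2491.1 = 18 ft.

18 ft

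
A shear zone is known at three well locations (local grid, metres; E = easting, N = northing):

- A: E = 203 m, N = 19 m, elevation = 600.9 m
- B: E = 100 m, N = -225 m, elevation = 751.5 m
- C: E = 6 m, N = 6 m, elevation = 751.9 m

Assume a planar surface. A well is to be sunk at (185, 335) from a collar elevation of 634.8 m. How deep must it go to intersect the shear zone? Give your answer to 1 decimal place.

115.9 m

Let the plane be z = a·E + b·N + c.
B−A: −103a − 244b = 150.6;  C−A: −197a − 13b = 151.
Solving gives a = −0.74656, b = −0.30207.
Then c = 600.9 − a·203 − b·19 = 758.19.
At (185, 335): z_contact = −138.11 − 101.19 + 758.19 = 518.89 m.
Depth below ground = 634.8 − 518.89 = 115.9 m.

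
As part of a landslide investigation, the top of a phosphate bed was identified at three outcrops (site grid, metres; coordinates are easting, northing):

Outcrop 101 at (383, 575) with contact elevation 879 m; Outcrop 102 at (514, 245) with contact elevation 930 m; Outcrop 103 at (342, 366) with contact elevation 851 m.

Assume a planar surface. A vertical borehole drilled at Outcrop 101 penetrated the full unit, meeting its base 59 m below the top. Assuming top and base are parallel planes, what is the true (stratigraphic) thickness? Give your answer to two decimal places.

53.02 m

Two edge vectors: Outcrop 101→Outcrop 102 = (131, -330, 51), Outcrop 101→Outcrop 103 = (-41, -209, -28).
Normal n = (Outcrop 101→Outcrop 102) × (Outcrop 101→Outcrop 103) = (19899, 1577, -40909).
So ∂z/∂easting = −n_x/n_z = 0.48642 and ∂z/∂northing = −n_y/n_z = 0.03855.
|∇z| = √(a²+b²) = 0.48795, so dip δ = arctan(0.48795) = 26.01°.
True thickness = vertical thickness × cos δ = 59 × cos 26.01° = 53.02 m.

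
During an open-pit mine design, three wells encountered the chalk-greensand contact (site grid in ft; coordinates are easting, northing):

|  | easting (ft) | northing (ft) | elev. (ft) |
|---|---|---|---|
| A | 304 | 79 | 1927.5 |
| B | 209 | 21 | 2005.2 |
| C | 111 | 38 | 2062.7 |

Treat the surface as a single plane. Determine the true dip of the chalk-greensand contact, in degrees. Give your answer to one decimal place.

35.1°

Let the plane be z = a·easting + b·northing + c.
B−A: −95a − 58b = 77.7;  C−A: −193a − 41b = 135.2.
Solving gives a = −0.63788, b = −0.29485.
Gradient magnitude |∇z| = √(a² + b²) = √(0.40689 + 0.08694) = 0.70273.
True dip = arctan(0.70273) = 35.1°, dipping toward ENE (azimuth ≈ 065°).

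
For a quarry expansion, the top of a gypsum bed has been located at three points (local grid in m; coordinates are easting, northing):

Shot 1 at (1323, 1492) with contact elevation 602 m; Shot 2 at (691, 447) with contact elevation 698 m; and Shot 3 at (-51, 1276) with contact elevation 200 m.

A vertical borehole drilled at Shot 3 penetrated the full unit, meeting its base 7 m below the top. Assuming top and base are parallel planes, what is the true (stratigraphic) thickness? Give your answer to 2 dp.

6.38 m

Two edge vectors: Shot 1→Shot 2 = (-632, -1045, 96), Shot 1→Shot 3 = (-1374, -216, -402).
Normal n = (Shot 1→Shot 2) × (Shot 1→Shot 3) = (440826, -385968, -1299318).
So ∂z/∂easting = −n_x/n_z = 0.33927 and ∂z/∂northing = −n_y/n_z = −0.29705.
|∇z| = √(a²+b²) = 0.45094, so dip δ = arctan(0.45094) = 24.27°.
True thickness = vertical thickness × cos δ = 7 × cos 24.27° = 6.38 m.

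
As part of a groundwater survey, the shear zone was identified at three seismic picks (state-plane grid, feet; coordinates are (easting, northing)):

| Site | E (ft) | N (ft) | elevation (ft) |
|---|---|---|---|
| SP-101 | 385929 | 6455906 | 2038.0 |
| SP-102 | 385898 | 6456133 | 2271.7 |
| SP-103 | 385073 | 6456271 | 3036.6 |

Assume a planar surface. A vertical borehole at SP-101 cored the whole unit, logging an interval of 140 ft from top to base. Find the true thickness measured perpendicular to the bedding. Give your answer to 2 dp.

89.43 ft

Two edge vectors: SP-101→SP-102 = (-31, 227, 233.7), SP-101→SP-103 = (-856, 365, 998.6).
Normal n = (SP-101→SP-102) × (SP-101→SP-103) = (141381.7, -169090.6, 182997).
So ∂z/∂E = −n_x/n_z = −0.77259 and ∂z/∂N = −n_y/n_z = 0.92401.
|∇z| = √(a²+b²) = 1.20444, so dip δ = arctan(1.20444) = 50.30°.
True thickness = vertical thickness × cos δ = 140 × cos 50.30° = 89.43 ft.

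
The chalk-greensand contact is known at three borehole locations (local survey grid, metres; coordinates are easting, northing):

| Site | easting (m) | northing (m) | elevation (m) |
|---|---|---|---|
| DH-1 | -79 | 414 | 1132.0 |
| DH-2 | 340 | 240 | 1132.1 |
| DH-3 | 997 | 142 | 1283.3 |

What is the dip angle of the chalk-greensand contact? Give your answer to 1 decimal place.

Let the plane be z = a·easting + b·northing + c.
DH-2−DH-1: 419a − 174b = 0.1;  DH-3−DH-1: 1076a − 272b = 151.3.
Solving gives a = 0.35900, b = 0.86392.
Gradient magnitude |∇z| = √(a² + b²) = √(0.12888 + 0.74635) = 0.93554.
True dip = arctan(0.93554) = 43.1°, dipping toward SSW (azimuth ≈ 203°).

43.1°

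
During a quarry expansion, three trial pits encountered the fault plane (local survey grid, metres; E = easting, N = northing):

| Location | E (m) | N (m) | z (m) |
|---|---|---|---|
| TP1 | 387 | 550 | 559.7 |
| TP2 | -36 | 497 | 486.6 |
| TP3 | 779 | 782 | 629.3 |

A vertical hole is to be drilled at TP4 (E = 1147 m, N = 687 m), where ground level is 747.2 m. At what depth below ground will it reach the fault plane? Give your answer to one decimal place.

55.7 m

Two edge vectors: TP1→TP2 = (-423, -53, -73.1), TP1→TP3 = (392, 232, 69.6).
Normal n = (TP1→TP2) × (TP1→TP3) = (13270.4, 785.6, -77360).
So ∂z/∂E = −n_x/n_z = 0.171541 and ∂z/∂N = −n_y/n_z = 0.010155.
Intercept c from TP1: 559.7 − 66.39 − 5.59 = 487.73.
At (1147, 687): z_contact = 196.76 + 6.98 + 487.73 = 691.46 m.
Depth below ground = 747.2 − 691.46 = 55.7 m.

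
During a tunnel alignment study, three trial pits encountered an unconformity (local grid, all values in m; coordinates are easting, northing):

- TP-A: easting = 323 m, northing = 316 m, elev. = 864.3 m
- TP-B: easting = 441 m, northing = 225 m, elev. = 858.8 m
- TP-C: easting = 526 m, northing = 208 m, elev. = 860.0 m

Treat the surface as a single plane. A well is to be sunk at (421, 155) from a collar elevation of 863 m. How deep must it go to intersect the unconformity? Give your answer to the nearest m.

Let the plane be z = a·easting + b·northing + c.
TP-B−TP-A: 118a − 91b = −5.5;  TP-C−TP-A: 203a − 108b = −4.3.
Solving gives a = 0.03538, b = 0.10632.
Then c = 864.3 − a·323 − b·316 = 819.28.
At (421, 155): z_contact = 14.9 + 16.5 + 819.28 = 850.7 m.
Depth below ground = 863 − 850.7 = 12 m.

12 m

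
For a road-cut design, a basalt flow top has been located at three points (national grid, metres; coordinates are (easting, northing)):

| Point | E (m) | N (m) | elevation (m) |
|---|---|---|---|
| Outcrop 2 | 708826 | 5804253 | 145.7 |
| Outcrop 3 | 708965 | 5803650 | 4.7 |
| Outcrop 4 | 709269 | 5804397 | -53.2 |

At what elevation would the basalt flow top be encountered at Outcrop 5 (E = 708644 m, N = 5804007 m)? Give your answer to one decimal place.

204.8 m

Two edge vectors: Outcrop 2→Outcrop 3 = (139, -603, -141), Outcrop 2→Outcrop 4 = (443, 144, -198.9).
Normal n = (Outcrop 2→Outcrop 3) × (Outcrop 2→Outcrop 4) = (140240.7, -34815.9, 287145).
So ∂z/∂E = −n_x/n_z = −0.488396803 and ∂z/∂N = −n_y/n_z = 0.121248498.
Intercept c from Outcrop 2: 145.7 + 346188.35 − 703756.96 = −357422.91.
At (708644, 5804007): z = −346099.5 + 703727.1 − 357422.91 = 204.8 m.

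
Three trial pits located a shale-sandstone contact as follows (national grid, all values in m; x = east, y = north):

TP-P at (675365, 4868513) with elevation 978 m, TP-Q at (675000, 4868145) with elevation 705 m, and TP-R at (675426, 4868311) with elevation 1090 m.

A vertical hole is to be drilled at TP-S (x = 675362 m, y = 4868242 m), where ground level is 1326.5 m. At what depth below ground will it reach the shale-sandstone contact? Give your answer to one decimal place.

Let the plane be z = a·x + b·y + c.
TP-Q−TP-P: −365a − 368b = −273;  TP-R−TP-P: 61a − 202b = 112.
Solving gives a = 1.001913119, b = −0.251897523.
Then c = 978 − a·675365 − b·4868513 = 550687.31.
At (675362, 4868242): z_contact = 676654.05 − 1226298.10 + 550687.31 = 1043.26 m.
Depth below ground = 1326.5 − 1043.26 = 283.2 m.

283.2 m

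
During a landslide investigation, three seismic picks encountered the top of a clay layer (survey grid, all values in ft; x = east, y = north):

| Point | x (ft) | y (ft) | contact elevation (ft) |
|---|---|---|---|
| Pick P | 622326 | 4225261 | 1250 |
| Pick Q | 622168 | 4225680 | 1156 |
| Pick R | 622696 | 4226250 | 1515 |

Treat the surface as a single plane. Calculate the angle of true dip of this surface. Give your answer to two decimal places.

33.25°

Two edge vectors: Pick P→Pick Q = (-158, 419, -94), Pick P→Pick R = (370, 989, 265).
Normal n = (Pick P→Pick Q) × (Pick P→Pick R) = (204001, 7090, -311292).
So ∂z/∂x = −n_x/n_z = 0.65534 and ∂z/∂y = −n_y/n_z = 0.02278.
Gradient magnitude |∇z| = √(a² + b²) = √(0.42947 + 0.00052) = 0.65573.
True dip = arctan(0.65573) = 33.25°, dipping toward W (azimuth ≈ 268°).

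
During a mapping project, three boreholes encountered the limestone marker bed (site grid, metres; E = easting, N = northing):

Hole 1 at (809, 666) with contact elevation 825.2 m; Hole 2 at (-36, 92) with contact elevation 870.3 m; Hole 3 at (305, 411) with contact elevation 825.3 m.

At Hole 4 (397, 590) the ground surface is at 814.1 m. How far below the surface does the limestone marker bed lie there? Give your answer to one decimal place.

Two edge vectors: Hole 1→Hole 2 = (-845, -574, 45.1), Hole 1→Hole 3 = (-504, -255, 0.1).
Normal n = (Hole 1→Hole 2) × (Hole 1→Hole 3) = (11443.1, -22645.9, -73821).
So ∂z/∂E = −n_x/n_z = 0.15501 and ∂z/∂N = −n_y/n_z = −0.30677.
Intercept c from Hole 1: 825.2 − 125.40 + 204.31 = 904.10.
At (397, 590): z_contact = 61.54 − 180.99 + 904.10 = 784.65 m.
Depth below ground = 814.1 − 784.65 = 29.5 m.

29.5 m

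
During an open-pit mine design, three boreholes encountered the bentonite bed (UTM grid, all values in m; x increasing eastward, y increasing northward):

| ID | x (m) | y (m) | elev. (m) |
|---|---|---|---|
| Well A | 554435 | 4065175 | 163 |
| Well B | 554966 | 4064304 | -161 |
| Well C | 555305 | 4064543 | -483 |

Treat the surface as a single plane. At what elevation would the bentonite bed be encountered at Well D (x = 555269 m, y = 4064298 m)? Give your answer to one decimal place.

-417.0 m

Two edge vectors: Well A→Well B = (531, -871, -324), Well A→Well C = (870, -632, -646).
Normal n = (Well A→Well B) × (Well A→Well C) = (357898, 61146, 422178).
So ∂z/∂x = −n_x/n_z = −0.847741948 and ∂z/∂y = −n_y/n_z = −0.144834643.
Intercept c from Well A: 163 + 470017.81 + 588778.17 = 1058958.98.
At (555269, 4064298): z = −470724.8 − 588651.2 + 1058958.98 = -417.0 m.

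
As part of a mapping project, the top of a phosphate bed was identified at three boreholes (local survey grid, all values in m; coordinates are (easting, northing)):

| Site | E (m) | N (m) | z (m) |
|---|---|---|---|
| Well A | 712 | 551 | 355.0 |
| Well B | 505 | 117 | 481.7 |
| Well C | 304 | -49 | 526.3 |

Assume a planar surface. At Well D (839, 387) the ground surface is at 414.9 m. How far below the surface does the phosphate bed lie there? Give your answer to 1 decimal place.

Two edge vectors: Well A→Well B = (-207, -434, 126.7), Well A→Well C = (-408, -600, 171.3).
Normal n = (Well A→Well B) × (Well A→Well C) = (1675.8, -16234.5, -52872).
So ∂z/∂E = −n_x/n_z = 0.03170 and ∂z/∂N = −n_y/n_z = −0.30705.
Intercept c from Well A: 355 − 22.57 + 169.19 = 501.62.
At (839, 387): z_contact = 26.59 − 118.83 + 501.62 = 409.38 m.
Depth below ground = 414.9 − 409.38 = 5.5 m.

5.5 m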